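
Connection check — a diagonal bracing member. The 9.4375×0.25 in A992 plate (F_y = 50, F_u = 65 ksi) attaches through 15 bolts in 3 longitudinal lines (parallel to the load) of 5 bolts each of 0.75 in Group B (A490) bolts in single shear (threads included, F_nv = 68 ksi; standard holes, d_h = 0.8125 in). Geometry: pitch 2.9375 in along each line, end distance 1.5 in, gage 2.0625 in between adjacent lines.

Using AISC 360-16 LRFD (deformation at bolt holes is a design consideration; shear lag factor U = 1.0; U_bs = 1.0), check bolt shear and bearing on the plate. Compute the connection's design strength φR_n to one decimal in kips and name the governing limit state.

Bolt shear: A_b = π(0.75)²/4 = 0.44179 in². φR_n = 0.75 × 68 × 0.44179 × 15 × 1 = 338.0 kips.
Bearing (0.25 in plate, F_u = 65 ksi): end bolts L_c = 1.5 − 0.8125/2 = 1.09375, R_n = min(1.2×1.09375×0.25×65, 2.4×0.75×0.25×65) = 21.328 kips/bolt; interior L_c = 2.9375 − 0.8125 = 2.125, R_n = 29.25 kips/bolt. φR_n = 0.75 × (3×21.328 + 12×29.25) = 311.2 kips.
Governing: min(338.0, 311.2) = 311.2 kips → bearing.

311.2 kips (bearing governs)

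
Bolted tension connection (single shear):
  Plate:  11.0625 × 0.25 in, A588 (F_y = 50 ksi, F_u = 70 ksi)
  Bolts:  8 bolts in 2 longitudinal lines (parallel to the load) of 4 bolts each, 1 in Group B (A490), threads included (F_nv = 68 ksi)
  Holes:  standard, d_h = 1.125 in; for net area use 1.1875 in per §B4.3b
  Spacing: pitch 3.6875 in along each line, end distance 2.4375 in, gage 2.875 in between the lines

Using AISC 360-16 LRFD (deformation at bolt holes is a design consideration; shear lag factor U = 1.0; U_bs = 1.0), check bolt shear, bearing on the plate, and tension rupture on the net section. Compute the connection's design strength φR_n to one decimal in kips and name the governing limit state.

Bolt shear: A_b = π(1)²/4 = 0.7854 in². φR_n = 0.75 × 68 × 0.7854 × 8 × 1 = 320.4 kips.
Bearing (0.25 in plate, F_u = 70 ksi): end bolts L_c = 2.4375 − 1.125/2 = 1.875, R_n = min(1.2×1.875×0.25×70, 2.4×1×0.25×70) = 39.375 kips/bolt; interior L_c = 3.6875 − 1.125 = 2.5625, R_n = 42 kips/bolt. φR_n = 0.75 × (2×39.375 + 6×42) = 248.1 kips.
Tension rupture (net): A_n = (11.0625 − 2×1.1875)×0.25 = 2.1719 in² (U = 1.0, A_e = A_n). φR_n = 0.75 × 70 × 2.1719 = 114.0 kips.
Governing: min(320.4, 248.1, 114.0) = 114.0 kips → net-section rupture.

114.0 kips (net-section rupture governs)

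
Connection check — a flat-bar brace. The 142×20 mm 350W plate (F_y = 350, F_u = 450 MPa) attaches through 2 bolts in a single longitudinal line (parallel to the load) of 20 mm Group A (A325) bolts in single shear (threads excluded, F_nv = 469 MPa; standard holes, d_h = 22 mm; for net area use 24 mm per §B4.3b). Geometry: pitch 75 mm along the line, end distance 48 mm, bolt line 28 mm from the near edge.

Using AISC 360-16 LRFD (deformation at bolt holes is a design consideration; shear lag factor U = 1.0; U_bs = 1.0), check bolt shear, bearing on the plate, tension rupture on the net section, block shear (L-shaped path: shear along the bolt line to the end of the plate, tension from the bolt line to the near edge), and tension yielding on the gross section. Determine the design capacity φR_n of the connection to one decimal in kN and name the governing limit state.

Bolt shear: A_b = π(20)²/4 = 314.16 mm². φR_n = 0.75 × 469 × 314.16 × 2 × 1 = 221.0 kN.
Bearing (20 mm plate, F_u = 450 MPa): end bolts L_c = 48 − 22/2 = 37, R_n = min(1.2×37×20×450, 2.4×20×20×450) = 399.6 kN/bolt; interior L_c = 75 − 22 = 53, R_n = 432 kN/bolt. φR_n = 0.75 × (1×399.6 + 1×432) = 623.7 kN.
Tension rupture (net): A_n = (142 − 1×24)×20 = 2360 mm² (U = 1.0, A_e = A_n). φR_n = 0.75 × 450 × 2360 = 796.5 kN.
Block shear: shear path 1×[48+1×75] = 1×123 mm, A_gv = 2460, A_nv = 1×(123 − 1.5×24)×20 = 1740 mm²; tension to near edge: (28 − 0.5×24)×20 = 320 mm². R_n = min(0.6×450×1740, 0.6×350×2460) + 1.0×450×320 = min(469.8, 516.6) + 144 = 613.8 kN. φR_n = 0.75 × 613.8 = 460.4 kN.
Tension yield (gross): A_g = 142×20 = 2840 mm². φR_n = 0.90 × 350 × 2840 = 894.6 kN.
Governing: min(221.0, 623.7, 796.5, 460.4, 894.6) = 221.0 kN → bolt shear.

221.0 kN (bolt shear governs)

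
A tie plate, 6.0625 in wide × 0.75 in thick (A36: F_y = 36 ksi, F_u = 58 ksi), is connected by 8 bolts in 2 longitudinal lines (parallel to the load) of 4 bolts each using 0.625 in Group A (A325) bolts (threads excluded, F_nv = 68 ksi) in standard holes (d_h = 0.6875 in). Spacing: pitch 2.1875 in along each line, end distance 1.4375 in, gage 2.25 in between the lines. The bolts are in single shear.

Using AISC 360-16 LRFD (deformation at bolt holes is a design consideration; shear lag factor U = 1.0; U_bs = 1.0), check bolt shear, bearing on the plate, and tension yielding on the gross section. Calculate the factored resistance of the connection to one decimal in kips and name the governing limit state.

125.2 kips (bolt shear governs)

Bolt shear: A_b = π(0.625)²/4 = 0.3068 in². φR_n = 0.75 × 68 × 0.3068 × 8 × 1 = 125.2 kips.
Bearing (0.75 in plate, F_u = 58 ksi): end bolts L_c = 1.4375 − 0.6875/2 = 1.09375, R_n = min(1.2×1.09375×0.75×58, 2.4×0.625×0.75×58) = 57.094 kips/bolt; interior L_c = 2.1875 − 0.6875 = 1.5, R_n = 65.25 kips/bolt. φR_n = 0.75 × (2×57.094 + 6×65.25) = 379.3 kips.
Tension yield (gross): A_g = 6.0625×0.75 = 4.5469 in². φR_n = 0.90 × 36 × 4.5469 = 147.3 kips.
Governing: min(125.2, 379.3, 147.3) = 125.2 kips → bolt shear.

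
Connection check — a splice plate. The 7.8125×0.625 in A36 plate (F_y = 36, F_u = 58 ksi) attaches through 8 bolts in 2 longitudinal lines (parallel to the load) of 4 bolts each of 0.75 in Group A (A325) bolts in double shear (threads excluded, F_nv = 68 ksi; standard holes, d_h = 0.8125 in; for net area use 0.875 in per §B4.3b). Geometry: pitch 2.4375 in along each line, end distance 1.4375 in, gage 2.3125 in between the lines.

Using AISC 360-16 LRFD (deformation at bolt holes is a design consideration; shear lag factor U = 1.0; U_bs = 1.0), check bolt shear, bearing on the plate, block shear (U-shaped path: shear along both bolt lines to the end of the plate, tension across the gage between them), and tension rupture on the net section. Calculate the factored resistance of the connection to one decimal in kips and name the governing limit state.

Bolt shear: A_b = π(0.75)²/4 = 0.44179 in². φR_n = 0.75 × 68 × 0.44179 × 8 × 2 = 360.5 kips.
Bearing (0.625 in plate, F_u = 58 ksi): end bolts L_c = 1.4375 − 0.8125/2 = 1.03125, R_n = min(1.2×1.03125×0.625×58, 2.4×0.75×0.625×58) = 44.859 kips/bolt; interior L_c = 2.4375 − 0.8125 = 1.625, R_n = 65.25 kips/bolt. φR_n = 0.75 × (2×44.859 + 6×65.25) = 360.9 kips.
Block shear: shear path 2×[1.4375+3×2.4375] = 2×8.75 in, A_gv = 10.938, A_nv = 2×(8.75 − 3.5×0.875)×0.625 = 7.1094 in²; tension across gage: (2.3125 − 1×0.875)×0.625 = 0.89844 in². R_n = min(0.6×58×7.1094, 0.6×36×10.938) + 1.0×58×0.89844 = min(247.41, 236.26) + 52.11 = 288.37 kips. φR_n = 0.75 × 288.37 = 216.3 kips.
Tension rupture (net): A_n = (7.8125 − 2×0.875)×0.625 = 3.7891 in² (U = 1.0, A_e = A_n). φR_n = 0.75 × 58 × 3.7891 = 164.8 kips.
Governing: min(360.5, 360.9, 216.3, 164.8) = 164.8 kips → net-section rupture.

164.8 kips (net-section rupture governs)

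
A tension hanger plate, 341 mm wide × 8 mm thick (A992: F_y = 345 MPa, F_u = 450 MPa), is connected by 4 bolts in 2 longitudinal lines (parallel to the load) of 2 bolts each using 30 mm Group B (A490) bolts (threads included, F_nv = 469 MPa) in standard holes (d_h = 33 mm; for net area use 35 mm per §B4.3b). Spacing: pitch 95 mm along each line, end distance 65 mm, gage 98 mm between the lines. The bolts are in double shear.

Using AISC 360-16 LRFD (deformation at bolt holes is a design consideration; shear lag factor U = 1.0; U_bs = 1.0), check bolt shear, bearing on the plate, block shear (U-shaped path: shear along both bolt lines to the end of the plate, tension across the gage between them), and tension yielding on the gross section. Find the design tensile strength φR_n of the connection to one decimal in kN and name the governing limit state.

518.4 kN (block shear governs)

Bolt shear: A_b = π(30)²/4 = 706.86 mm². φR_n = 0.75 × 469 × 706.86 × 4 × 2 = 1989.1 kN.
Bearing (8 mm plate, F_u = 450 MPa): end bolts L_c = 65 − 33/2 = 48.5, R_n = min(1.2×48.5×8×450, 2.4×30×8×450) = 209.52 kN/bolt; interior L_c = 95 − 33 = 62, R_n = 259.2 kN/bolt. φR_n = 0.75 × (2×209.52 + 2×259.2) = 703.1 kN.
Block shear: shear path 2×[65+1×95] = 2×160 mm, A_gv = 2560, A_nv = 2×(160 − 1.5×35)×8 = 1720 mm²; tension across gage: (98 − 1×35)×8 = 504 mm². R_n = min(0.6×450×1720, 0.6×345×2560) + 1.0×450×504 = min(464.4, 529.92) + 226.8 = 691.2 kN. φR_n = 0.75 × 691.2 = 518.4 kN.
Tension yield (gross): A_g = 341×8 = 2728 mm². φR_n = 0.90 × 345 × 2728 = 847.0 kN.
Governing: min(1989.1, 703.1, 518.4, 847.0) = 518.4 kN → block shear.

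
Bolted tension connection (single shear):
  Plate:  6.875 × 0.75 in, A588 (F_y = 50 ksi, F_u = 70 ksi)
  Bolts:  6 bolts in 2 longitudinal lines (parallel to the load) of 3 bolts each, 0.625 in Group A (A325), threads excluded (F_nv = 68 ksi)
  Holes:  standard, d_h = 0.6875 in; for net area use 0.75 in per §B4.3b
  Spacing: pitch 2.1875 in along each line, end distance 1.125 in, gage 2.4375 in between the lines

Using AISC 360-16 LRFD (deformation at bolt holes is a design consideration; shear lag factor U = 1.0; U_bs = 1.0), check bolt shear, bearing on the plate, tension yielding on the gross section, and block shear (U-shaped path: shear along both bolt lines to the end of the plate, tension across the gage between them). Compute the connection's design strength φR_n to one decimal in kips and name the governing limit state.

93.9 kips (bolt shear governs)

Bolt shear: A_b = π(0.625)²/4 = 0.3068 in². φR_n = 0.75 × 68 × 0.3068 × 6 × 1 = 93.9 kips.
Bearing (0.75 in plate, F_u = 70 ksi): end bolts L_c = 1.125 − 0.6875/2 = 0.78125, R_n = min(1.2×0.78125×0.75×70, 2.4×0.625×0.75×70) = 49.219 kips/bolt; interior L_c = 2.1875 − 0.6875 = 1.5, R_n = 78.75 kips/bolt. φR_n = 0.75 × (2×49.219 + 4×78.75) = 310.1 kips.
Tension yield (gross): A_g = 6.875×0.75 = 5.1563 in². φR_n = 0.90 × 50 × 5.1563 = 232.0 kips.
Block shear: shear path 2×[1.125+2×2.1875] = 2×5.5 in, A_gv = 8.25, A_nv = 2×(5.5 − 2.5×0.75)×0.75 = 5.4375 in²; tension across gage: (2.4375 − 1×0.75)×0.75 = 1.2656 in². R_n = min(0.6×70×5.4375, 0.6×50×8.25) + 1.0×70×1.2656 = min(228.38, 247.5) + 88.592 = 316.97 kips. φR_n = 0.75 × 316.97 = 237.7 kips.
Governing: min(93.9, 310.1, 232.0, 237.7) = 93.9 kips → bolt shear.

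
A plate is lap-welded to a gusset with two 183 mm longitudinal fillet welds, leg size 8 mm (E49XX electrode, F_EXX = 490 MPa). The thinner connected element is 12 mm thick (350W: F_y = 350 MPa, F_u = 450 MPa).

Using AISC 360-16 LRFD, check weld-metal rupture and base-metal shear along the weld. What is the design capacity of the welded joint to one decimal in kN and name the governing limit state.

456.5 kN (weld metal governs)

Weld metal: throat = 0.707×8 = 5.656 mm, L = 2×183 = 366 mm. φR_n = 0.75 × 0.6 × 490 × 5.656 × 366 = 456.5 kN.
Base metal shear (12 mm plate): yield φR_n = 1.0×0.6×350×12×366 = 922.3 kN; rupture φR_n = 0.75×0.6×450×12×366 = 889.4 kN; take 889.4 kN (rupture).
Governing: min(456.5, 889.4) = 456.5 kN → weld metal.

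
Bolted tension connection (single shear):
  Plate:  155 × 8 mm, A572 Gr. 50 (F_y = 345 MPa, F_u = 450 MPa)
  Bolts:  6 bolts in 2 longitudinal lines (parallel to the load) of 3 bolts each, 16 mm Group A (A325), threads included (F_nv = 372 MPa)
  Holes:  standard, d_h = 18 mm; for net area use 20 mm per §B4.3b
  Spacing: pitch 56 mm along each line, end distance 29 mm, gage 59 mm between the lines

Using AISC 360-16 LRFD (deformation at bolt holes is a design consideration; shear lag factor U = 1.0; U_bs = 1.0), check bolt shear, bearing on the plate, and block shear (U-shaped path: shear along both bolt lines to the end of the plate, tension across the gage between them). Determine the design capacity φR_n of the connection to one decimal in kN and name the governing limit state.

Bolt shear: A_b = π(16)²/4 = 201.06 mm². φR_n = 0.75 × 372 × 201.06 × 6 × 1 = 336.6 kN.
Bearing (8 mm plate, F_u = 450 MPa): end bolts L_c = 29 − 18/2 = 20, R_n = min(1.2×20×8×450, 2.4×16×8×450) = 86.4 kN/bolt; interior L_c = 56 − 18 = 38, R_n = 138.24 kN/bolt. φR_n = 0.75 × (2×86.4 + 4×138.24) = 544.3 kN.
Block shear: shear path 2×[29+2×56] = 2×141 mm, A_gv = 2256, A_nv = 2×(141 − 2.5×20)×8 = 1456 mm²; tension across gage: (59 − 1×20)×8 = 312 mm². R_n = min(0.6×450×1456, 0.6×345×2256) + 1.0×450×312 = min(393.12, 466.99) + 140.4 = 533.52 kN. φR_n = 0.75 × 533.52 = 400.1 kN.
Governing: min(336.6, 544.3, 400.1) = 336.6 kN → bolt shear.

336.6 kN (bolt shear governs)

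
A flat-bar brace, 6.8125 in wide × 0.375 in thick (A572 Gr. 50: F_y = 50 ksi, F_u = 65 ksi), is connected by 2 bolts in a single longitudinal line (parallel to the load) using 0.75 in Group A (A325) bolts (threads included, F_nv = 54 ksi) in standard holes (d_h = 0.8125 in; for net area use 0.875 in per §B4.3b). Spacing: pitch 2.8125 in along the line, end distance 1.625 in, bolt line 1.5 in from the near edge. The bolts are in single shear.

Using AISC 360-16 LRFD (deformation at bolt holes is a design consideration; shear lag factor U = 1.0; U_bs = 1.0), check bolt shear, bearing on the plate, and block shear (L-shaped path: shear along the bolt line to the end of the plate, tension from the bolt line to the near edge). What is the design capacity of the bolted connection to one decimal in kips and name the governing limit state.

35.8 kips (bolt shear governs)

Bolt shear: A_b = π(0.75)²/4 = 0.44179 in². φR_n = 0.75 × 54 × 0.44179 × 2 × 1 = 35.8 kips.
Bearing (0.375 in plate, F_u = 65 ksi): end bolts L_c = 1.625 − 0.8125/2 = 1.21875, R_n = min(1.2×1.21875×0.375×65, 2.4×0.75×0.375×65) = 35.648 kips/bolt; interior L_c = 2.8125 − 0.8125 = 2, R_n = 43.875 kips/bolt. φR_n = 0.75 × (1×35.648 + 1×43.875) = 59.6 kips.
Block shear: shear path 1×[1.625+1×2.8125] = 1×4.4375 in, A_gv = 1.6641, A_nv = 1×(4.4375 − 1.5×0.875)×0.375 = 1.1719 in²; tension to near edge: (1.5 − 0.5×0.875)×0.375 = 0.39844 in². R_n = min(0.6×65×1.1719, 0.6×50×1.6641) + 1.0×65×0.39844 = min(45.704, 49.923) + 25.899 = 71.603 kips. φR_n = 0.75 × 71.603 = 53.7 kips.
Governing: min(35.8, 59.6, 53.7) = 35.8 kips → bolt shear.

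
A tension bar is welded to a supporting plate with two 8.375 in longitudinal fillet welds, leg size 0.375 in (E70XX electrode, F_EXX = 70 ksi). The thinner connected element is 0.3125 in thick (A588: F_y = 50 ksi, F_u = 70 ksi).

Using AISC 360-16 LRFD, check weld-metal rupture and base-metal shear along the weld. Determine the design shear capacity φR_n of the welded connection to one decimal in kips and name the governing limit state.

139.9 kips (weld metal governs)

Weld metal: throat = 0.707×0.375 = 0.26513 in, L = 2×8.375 = 16.75 in. φR_n = 0.75 × 0.6 × 70 × 0.26513 × 16.75 = 139.9 kips.
Base metal shear (0.3125 in plate): yield φR_n = 1.0×0.6×50×0.3125×16.75 = 157.0 kips; rupture φR_n = 0.75×0.6×70×0.3125×16.75 = 164.9 kips; take 157.0 kips (yield).
Governing: min(139.9, 157.0) = 139.9 kips → weld metal.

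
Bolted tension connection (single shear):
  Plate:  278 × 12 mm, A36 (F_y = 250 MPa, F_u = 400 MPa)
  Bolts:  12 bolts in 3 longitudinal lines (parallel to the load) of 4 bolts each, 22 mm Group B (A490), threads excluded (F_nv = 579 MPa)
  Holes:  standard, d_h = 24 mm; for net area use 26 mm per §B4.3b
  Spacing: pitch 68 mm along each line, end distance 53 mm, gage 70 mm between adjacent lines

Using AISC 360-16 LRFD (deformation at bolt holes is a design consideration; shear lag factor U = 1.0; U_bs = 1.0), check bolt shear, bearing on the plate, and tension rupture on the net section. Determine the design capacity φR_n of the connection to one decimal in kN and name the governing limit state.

Bolt shear: A_b = π(22)²/4 = 380.13 mm². φR_n = 0.75 × 579 × 380.13 × 12 × 1 = 1980.9 kN.
Bearing (12 mm plate, F_u = 400 MPa): end bolts L_c = 53 − 24/2 = 41, R_n = min(1.2×41×12×400, 2.4×22×12×400) = 236.16 kN/bolt; interior L_c = 68 − 24 = 44, R_n = 253.44 kN/bolt. φR_n = 0.75 × (3×236.16 + 9×253.44) = 2242.1 kN.
Tension rupture (net): A_n = (278 − 3×26)×12 = 2400 mm² (U = 1.0, A_e = A_n). φR_n = 0.75 × 400 × 2400 = 720.0 kN.
Governing: min(1980.9, 2242.1, 720.0) = 720.0 kN → net-section rupture.

720.0 kN (net-section rupture governs)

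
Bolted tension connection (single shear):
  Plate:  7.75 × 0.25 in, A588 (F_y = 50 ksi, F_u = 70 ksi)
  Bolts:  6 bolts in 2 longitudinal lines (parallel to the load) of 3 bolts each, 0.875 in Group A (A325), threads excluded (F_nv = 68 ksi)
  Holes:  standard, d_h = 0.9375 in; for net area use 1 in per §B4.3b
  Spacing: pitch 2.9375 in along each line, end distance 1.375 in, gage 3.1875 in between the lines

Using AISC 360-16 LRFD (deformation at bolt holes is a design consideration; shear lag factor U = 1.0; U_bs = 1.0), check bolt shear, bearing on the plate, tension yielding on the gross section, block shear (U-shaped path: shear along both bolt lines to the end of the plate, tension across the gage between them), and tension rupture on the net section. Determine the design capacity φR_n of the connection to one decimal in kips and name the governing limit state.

Bolt shear: A_b = π(0.875)²/4 = 0.60132 in². φR_n = 0.75 × 68 × 0.60132 × 6 × 1 = 184.0 kips.
Bearing (0.25 in plate, F_u = 70 ksi): end bolts L_c = 1.375 − 0.9375/2 = 0.90625, R_n = min(1.2×0.90625×0.25×70, 2.4×0.875×0.25×70) = 19.031 kips/bolt; interior L_c = 2.9375 − 0.9375 = 2, R_n = 36.75 kips/bolt. φR_n = 0.75 × (2×19.031 + 4×36.75) = 138.8 kips.
Tension yield (gross): A_g = 7.75×0.25 = 1.9375 in². φR_n = 0.90 × 50 × 1.9375 = 87.2 kips.
Block shear: shear path 2×[1.375+2×2.9375] = 2×7.25 in, A_gv = 3.625, A_nv = 2×(7.25 − 2.5×1)×0.25 = 2.375 in²; tension across gage: (3.1875 − 1×1)×0.25 = 0.54688 in². R_n = min(0.6×70×2.375, 0.6×50×3.625) + 1.0×70×0.54688 = min(99.75, 108.75) + 38.282 = 138.03 kips. φR_n = 0.75 × 138.03 = 103.5 kips.
Tension rupture (net): A_n = (7.75 − 2×1)×0.25 = 1.4375 in² (U = 1.0, A_e = A_n). φR_n = 0.75 × 70 × 1.4375 = 75.5 kips.
Governing: min(184.0, 138.8, 87.2, 103.5, 75.5) = 75.5 kips → net-section rupture.

75.5 kips (net-section rupture governs)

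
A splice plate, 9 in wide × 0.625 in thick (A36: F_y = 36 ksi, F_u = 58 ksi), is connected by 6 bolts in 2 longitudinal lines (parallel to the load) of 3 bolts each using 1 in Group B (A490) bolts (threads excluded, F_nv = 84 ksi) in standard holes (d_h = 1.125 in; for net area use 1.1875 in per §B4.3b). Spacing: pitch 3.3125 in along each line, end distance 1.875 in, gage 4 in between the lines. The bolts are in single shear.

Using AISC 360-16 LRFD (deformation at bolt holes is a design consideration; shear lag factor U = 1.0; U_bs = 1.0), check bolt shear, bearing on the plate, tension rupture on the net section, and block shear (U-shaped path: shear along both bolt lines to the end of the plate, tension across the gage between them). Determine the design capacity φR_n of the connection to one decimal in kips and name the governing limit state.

Bolt shear: A_b = π(1)²/4 = 0.7854 in². φR_n = 0.75 × 84 × 0.7854 × 6 × 1 = 296.9 kips.
Bearing (0.625 in plate, F_u = 58 ksi): end bolts L_c = 1.875 − 1.125/2 = 1.3125, R_n = min(1.2×1.3125×0.625×58, 2.4×1×0.625×58) = 57.094 kips/bolt; interior L_c = 3.3125 − 1.125 = 2.1875, R_n = 87 kips/bolt. φR_n = 0.75 × (2×57.094 + 4×87) = 346.6 kips.
Tension rupture (net): A_n = (9 − 2×1.1875)×0.625 = 4.1406 in² (U = 1.0, A_e = A_n). φR_n = 0.75 × 58 × 4.1406 = 180.1 kips.
Block shear: shear path 2×[1.875+2×3.3125] = 2×8.5 in, A_gv = 10.625, A_nv = 2×(8.5 − 2.5×1.1875)×0.625 = 6.9141 in²; tension across gage: (4 − 1×1.1875)×0.625 = 1.7578 in². R_n = min(0.6×58×6.9141, 0.6×36×10.625) + 1.0×58×1.7578 = min(240.61, 229.5) + 101.95 = 331.45 kips. φR_n = 0.75 × 331.45 = 248.6 kips.
Governing: min(296.9, 346.6, 180.1, 248.6) = 180.1 kips → net-section rupture.

180.1 kips (net-section rupture governs)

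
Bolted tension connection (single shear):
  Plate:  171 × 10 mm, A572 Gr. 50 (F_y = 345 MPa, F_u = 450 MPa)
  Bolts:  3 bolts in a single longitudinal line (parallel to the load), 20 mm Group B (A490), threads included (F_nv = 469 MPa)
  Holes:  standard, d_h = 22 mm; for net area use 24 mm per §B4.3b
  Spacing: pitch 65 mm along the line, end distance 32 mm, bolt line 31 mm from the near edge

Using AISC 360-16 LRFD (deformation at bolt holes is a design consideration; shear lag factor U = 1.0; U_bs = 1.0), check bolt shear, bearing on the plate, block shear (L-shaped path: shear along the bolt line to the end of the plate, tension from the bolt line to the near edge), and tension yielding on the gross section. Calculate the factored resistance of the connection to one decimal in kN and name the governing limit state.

Bolt shear: A_b = π(20)²/4 = 314.16 mm². φR_n = 0.75 × 469 × 314.16 × 3 × 1 = 331.5 kN.
Bearing (10 mm plate, F_u = 450 MPa): end bolts L_c = 32 − 22/2 = 21, R_n = min(1.2×21×10×450, 2.4×20×10×450) = 113.4 kN/bolt; interior L_c = 65 − 22 = 43, R_n = 216 kN/bolt. φR_n = 0.75 × (1×113.4 + 2×216) = 409.1 kN.
Block shear: shear path 1×[32+2×65] = 1×162 mm, A_gv = 1620, A_nv = 1×(162 − 2.5×24)×10 = 1020 mm²; tension to near edge: (31 − 0.5×24)×10 = 190 mm². R_n = min(0.6×450×1020, 0.6×345×1620) + 1.0×450×190 = min(275.4, 335.34) + 85.5 = 360.9 kN. φR_n = 0.75 × 360.9 = 270.7 kN.
Tension yield (gross): A_g = 171×10 = 1710 mm². φR_n = 0.90 × 345 × 1710 = 531.0 kN.
Governing: min(331.5, 409.1, 270.7, 531.0) = 270.7 kN → block shear.

270.7 kN (block shear governs)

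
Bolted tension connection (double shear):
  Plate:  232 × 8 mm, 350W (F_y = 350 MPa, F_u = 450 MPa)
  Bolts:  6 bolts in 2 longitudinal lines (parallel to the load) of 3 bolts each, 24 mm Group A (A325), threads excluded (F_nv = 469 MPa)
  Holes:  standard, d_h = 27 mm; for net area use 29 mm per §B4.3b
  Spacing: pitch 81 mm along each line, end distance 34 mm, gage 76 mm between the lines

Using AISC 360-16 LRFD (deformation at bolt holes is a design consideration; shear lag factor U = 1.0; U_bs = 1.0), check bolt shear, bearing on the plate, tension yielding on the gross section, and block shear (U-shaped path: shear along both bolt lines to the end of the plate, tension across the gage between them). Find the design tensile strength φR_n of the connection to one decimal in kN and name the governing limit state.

Bolt shear: A_b = π(24)²/4 = 452.39 mm². φR_n = 0.75 × 469 × 452.39 × 6 × 2 = 1909.5 kN.
Bearing (8 mm plate, F_u = 450 MPa): end bolts L_c = 34 − 27/2 = 20.5, R_n = min(1.2×20.5×8×450, 2.4×24×8×450) = 88.56 kN/bolt; interior L_c = 81 − 27 = 54, R_n = 207.36 kN/bolt. φR_n = 0.75 × (2×88.56 + 4×207.36) = 754.9 kN.
Tension yield (gross): A_g = 232×8 = 1856 mm². φR_n = 0.90 × 350 × 1856 = 584.6 kN.
Block shear: shear path 2×[34+2×81] = 2×196 mm, A_gv = 3136, A_nv = 2×(196 − 2.5×29)×8 = 1976 mm²; tension across gage: (76 − 1×29)×8 = 376 mm². R_n = min(0.6×450×1976, 0.6×350×3136) + 1.0×450×376 = min(533.52, 658.56) + 169.2 = 702.72 kN. φR_n = 0.75 × 702.72 = 527.0 kN.
Governing: min(1909.5, 754.9, 584.6, 527.0) = 527.0 kN → block shear.

527.0 kN (block shear governs)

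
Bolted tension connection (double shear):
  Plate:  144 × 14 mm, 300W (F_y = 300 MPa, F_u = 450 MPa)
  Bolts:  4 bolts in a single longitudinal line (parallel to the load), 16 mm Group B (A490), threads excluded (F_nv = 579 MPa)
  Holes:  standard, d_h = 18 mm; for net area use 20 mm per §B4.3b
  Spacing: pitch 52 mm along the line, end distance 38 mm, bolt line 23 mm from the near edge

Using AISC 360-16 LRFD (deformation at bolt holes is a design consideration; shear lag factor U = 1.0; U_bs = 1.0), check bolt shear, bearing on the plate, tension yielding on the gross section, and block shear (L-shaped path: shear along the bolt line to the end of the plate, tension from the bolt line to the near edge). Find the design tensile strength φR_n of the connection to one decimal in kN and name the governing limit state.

Bolt shear: A_b = π(16)²/4 = 201.06 mm². φR_n = 0.75 × 579 × 201.06 × 4 × 2 = 698.5 kN.
Bearing (14 mm plate, F_u = 450 MPa): end bolts L_c = 38 − 18/2 = 29, R_n = min(1.2×29×14×450, 2.4×16×14×450) = 219.24 kN/bolt; interior L_c = 52 − 18 = 34, R_n = 241.92 kN/bolt. φR_n = 0.75 × (1×219.24 + 3×241.92) = 708.8 kN.
Tension yield (gross): A_g = 144×14 = 2016 mm². φR_n = 0.90 × 300 × 2016 = 544.3 kN.
Block shear: shear path 1×[38+3×52] = 1×194 mm, A_gv = 2716, A_nv = 1×(194 − 3.5×20)×14 = 1736 mm²; tension to near edge: (23 − 0.5×20)×14 = 182 mm². R_n = min(0.6×450×1736, 0.6×300×2716) + 1.0×450×182 = min(468.72, 488.88) + 81.9 = 550.62 kN. φR_n = 0.75 × 550.62 = 413.0 kN.
Governing: min(698.5, 708.8, 544.3, 413.0) = 413.0 kN → block shear.

413.0 kN (block shear governs)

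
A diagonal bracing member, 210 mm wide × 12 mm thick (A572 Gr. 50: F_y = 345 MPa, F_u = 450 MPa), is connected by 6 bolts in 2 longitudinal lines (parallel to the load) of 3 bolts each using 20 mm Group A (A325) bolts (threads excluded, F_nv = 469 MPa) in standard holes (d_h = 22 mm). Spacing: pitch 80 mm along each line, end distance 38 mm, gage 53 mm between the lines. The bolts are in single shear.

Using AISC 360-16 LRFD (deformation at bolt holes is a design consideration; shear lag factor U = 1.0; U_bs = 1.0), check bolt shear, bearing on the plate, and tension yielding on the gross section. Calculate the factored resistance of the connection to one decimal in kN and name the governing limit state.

Bolt shear: A_b = π(20)²/4 = 314.16 mm². φR_n = 0.75 × 469 × 314.16 × 6 × 1 = 663.0 kN.
Bearing (12 mm plate, F_u = 450 MPa): end bolts L_c = 38 − 22/2 = 27, R_n = min(1.2×27×12×450, 2.4×20×12×450) = 174.96 kN/bolt; interior L_c = 80 − 22 = 58, R_n = 259.2 kN/bolt. φR_n = 0.75 × (2×174.96 + 4×259.2) = 1040.0 kN.
Tension yield (gross): A_g = 210×12 = 2520 mm². φR_n = 0.90 × 345 × 2520 = 782.5 kN.
Governing: min(663.0, 1040.0, 782.5) = 663.0 kN → bolt shear.

663.0 kN (bolt shear governs)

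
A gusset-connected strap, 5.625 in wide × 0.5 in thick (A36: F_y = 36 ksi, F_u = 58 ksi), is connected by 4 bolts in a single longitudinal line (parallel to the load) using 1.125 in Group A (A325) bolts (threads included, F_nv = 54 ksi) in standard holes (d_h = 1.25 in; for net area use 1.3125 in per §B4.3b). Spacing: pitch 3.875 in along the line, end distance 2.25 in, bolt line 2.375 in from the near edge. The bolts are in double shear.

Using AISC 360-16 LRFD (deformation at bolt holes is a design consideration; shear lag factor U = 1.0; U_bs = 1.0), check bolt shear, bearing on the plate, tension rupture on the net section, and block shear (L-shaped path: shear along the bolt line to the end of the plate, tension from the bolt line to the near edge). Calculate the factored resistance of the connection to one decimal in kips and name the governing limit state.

Bolt shear: A_b = π(1.125)²/4 = 0.99402 in². φR_n = 0.75 × 54 × 0.99402 × 4 × 2 = 322.1 kips.
Bearing (0.5 in plate, F_u = 58 ksi): end bolts L_c = 2.25 − 1.25/2 = 1.625, R_n = min(1.2×1.625×0.5×58, 2.4×1.125×0.5×58) = 56.55 kips/bolt; interior L_c = 3.875 − 1.25 = 2.625, R_n = 78.3 kips/bolt. φR_n = 0.75 × (1×56.55 + 3×78.3) = 218.6 kips.
Tension rupture (net): A_n = (5.625 − 1×1.3125)×0.5 = 2.1563 in² (U = 1.0, A_e = A_n). φR_n = 0.75 × 58 × 2.1563 = 93.8 kips.
Block shear: shear path 1×[2.25+3×3.875] = 1×13.875 in, A_gv = 6.9375, A_nv = 1×(13.875 − 3.5×1.3125)×0.5 = 4.6406 in²; tension to near edge: (2.375 − 0.5×1.3125)×0.5 = 0.85938 in². R_n = min(0.6×58×4.6406, 0.6×36×6.9375) + 1.0×58×0.85938 = min(161.49, 149.85) + 49.844 = 199.69 kips. φR_n = 0.75 × 199.69 = 149.8 kips.
Governing: min(322.1, 218.6, 93.8, 149.8) = 93.8 kips → net-section rupture.

93.8 kips (net-section rupture governs)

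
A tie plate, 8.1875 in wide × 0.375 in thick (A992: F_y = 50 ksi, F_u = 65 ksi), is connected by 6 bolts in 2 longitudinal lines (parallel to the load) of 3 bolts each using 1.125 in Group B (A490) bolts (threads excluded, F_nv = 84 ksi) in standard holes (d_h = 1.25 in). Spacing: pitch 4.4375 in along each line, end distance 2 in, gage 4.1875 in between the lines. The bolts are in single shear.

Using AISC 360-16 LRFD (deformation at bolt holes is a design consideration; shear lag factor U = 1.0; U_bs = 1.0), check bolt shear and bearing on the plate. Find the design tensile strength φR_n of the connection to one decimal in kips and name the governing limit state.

Bolt shear: A_b = π(1.125)²/4 = 0.99402 in². φR_n = 0.75 × 84 × 0.99402 × 6 × 1 = 375.7 kips.
Bearing (0.375 in plate, F_u = 65 ksi): end bolts L_c = 2 − 1.25/2 = 1.375, R_n = min(1.2×1.375×0.375×65, 2.4×1.125×0.375×65) = 40.219 kips/bolt; interior L_c = 4.4375 − 1.25 = 3.1875, R_n = 65.813 kips/bolt. φR_n = 0.75 × (2×40.219 + 4×65.813) = 257.8 kips.
Governing: min(375.7, 257.8) = 257.8 kips → bearing.

257.8 kips (bearing governs)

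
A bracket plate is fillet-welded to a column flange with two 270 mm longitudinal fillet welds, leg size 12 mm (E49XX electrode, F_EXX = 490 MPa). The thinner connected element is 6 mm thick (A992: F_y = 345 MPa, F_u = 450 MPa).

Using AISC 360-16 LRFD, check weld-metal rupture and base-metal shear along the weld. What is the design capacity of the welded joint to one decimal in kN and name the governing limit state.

656.1 kN (base-metal shear governs)

Weld metal: throat = 0.707×12 = 8.484 mm, L = 2×270 = 540 mm. φR_n = 0.75 × 0.6 × 490 × 8.484 × 540 = 1010.2 kN.
Base metal shear (6 mm plate): yield φR_n = 1.0×0.6×345×6×540 = 670.7 kN; rupture φR_n = 0.75×0.6×450×6×540 = 656.1 kN; take 656.1 kN (rupture).
Governing: min(1010.2, 656.1) = 656.1 kN → base-metal shear.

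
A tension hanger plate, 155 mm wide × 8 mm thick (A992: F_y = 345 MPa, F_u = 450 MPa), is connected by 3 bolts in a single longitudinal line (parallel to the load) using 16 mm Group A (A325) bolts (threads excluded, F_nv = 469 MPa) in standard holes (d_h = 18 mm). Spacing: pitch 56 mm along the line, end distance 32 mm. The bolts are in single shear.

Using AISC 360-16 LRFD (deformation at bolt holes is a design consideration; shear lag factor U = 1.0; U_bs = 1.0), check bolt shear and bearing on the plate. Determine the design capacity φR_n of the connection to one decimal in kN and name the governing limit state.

212.2 kN (bolt shear governs)

Bolt shear: A_b = π(16)²/4 = 201.06 mm². φR_n = 0.75 × 469 × 201.06 × 3 × 1 = 212.2 kN.
Bearing (8 mm plate, F_u = 450 MPa): end bolts L_c = 32 − 18/2 = 23, R_n = min(1.2×23×8×450, 2.4×16×8×450) = 99.36 kN/bolt; interior L_c = 56 − 18 = 38, R_n = 138.24 kN/bolt. φR_n = 0.75 × (1×99.36 + 2×138.24) = 281.9 kN.
Governing: min(212.2, 281.9) = 212.2 kN → bolt shear.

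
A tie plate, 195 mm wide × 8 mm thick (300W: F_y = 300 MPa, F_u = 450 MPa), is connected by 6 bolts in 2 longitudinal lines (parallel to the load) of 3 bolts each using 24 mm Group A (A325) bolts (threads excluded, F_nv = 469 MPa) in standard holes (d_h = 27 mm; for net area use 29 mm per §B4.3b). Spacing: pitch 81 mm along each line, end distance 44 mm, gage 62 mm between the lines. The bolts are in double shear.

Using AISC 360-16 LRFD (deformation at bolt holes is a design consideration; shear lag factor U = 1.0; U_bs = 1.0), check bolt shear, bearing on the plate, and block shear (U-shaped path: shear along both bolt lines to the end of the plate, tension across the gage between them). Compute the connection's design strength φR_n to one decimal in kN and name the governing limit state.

Bolt shear: A_b = π(24)²/4 = 452.39 mm². φR_n = 0.75 × 469 × 452.39 × 6 × 2 = 1909.5 kN.
Bearing (8 mm plate, F_u = 450 MPa): end bolts L_c = 44 − 27/2 = 30.5, R_n = min(1.2×30.5×8×450, 2.4×24×8×450) = 131.76 kN/bolt; interior L_c = 81 − 27 = 54, R_n = 207.36 kN/bolt. φR_n = 0.75 × (2×131.76 + 4×207.36) = 819.7 kN.
Block shear: shear path 2×[44+2×81] = 2×206 mm, A_gv = 3296, A_nv = 2×(206 − 2.5×29)×8 = 2136 mm²; tension across gage: (62 − 1×29)×8 = 264 mm². R_n = min(0.6×450×2136, 0.6×300×3296) + 1.0×450×264 = min(576.72, 593.28) + 118.8 = 695.52 kN. φR_n = 0.75 × 695.52 = 521.6 kN.
Governing: min(1909.5, 819.7, 521.6) = 521.6 kN → block shear.

521.6 kN (block shear governs)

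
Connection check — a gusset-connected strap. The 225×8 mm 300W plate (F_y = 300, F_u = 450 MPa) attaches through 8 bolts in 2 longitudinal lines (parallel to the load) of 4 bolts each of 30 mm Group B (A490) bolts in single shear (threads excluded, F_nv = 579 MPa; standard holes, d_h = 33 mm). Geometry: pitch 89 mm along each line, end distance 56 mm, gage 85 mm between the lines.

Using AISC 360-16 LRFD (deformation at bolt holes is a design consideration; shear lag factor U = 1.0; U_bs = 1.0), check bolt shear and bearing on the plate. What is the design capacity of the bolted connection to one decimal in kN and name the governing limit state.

1344.6 kN (bearing governs)

Bolt shear: A_b = π(30)²/4 = 706.86 mm². φR_n = 0.75 × 579 × 706.86 × 8 × 1 = 2455.6 kN.
Bearing (8 mm plate, F_u = 450 MPa): end bolts L_c = 56 − 33/2 = 39.5, R_n = min(1.2×39.5×8×450, 2.4×30×8×450) = 170.64 kN/bolt; interior L_c = 89 − 33 = 56, R_n = 241.92 kN/bolt. φR_n = 0.75 × (2×170.64 + 6×241.92) = 1344.6 kN.
Governing: min(2455.6, 1344.6) = 1344.6 kN → bearing.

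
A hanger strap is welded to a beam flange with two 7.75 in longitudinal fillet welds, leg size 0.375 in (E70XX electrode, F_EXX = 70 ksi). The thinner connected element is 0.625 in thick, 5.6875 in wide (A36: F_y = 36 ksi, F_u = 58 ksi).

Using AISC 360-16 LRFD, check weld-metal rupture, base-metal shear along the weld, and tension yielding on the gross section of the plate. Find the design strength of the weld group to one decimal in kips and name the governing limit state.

115.2 kips (gross-section yield governs)

Weld metal: throat = 0.707×0.375 = 0.26513 in, L = 2×7.75 = 15.5 in. φR_n = 0.75 × 0.6 × 70 × 0.26513 × 15.5 = 129.4 kips.
Base metal shear (0.625 in plate): yield φR_n = 1.0×0.6×36×0.625×15.5 = 209.3 kips; rupture φR_n = 0.75×0.6×58×0.625×15.5 = 252.8 kips; take 209.3 kips (yield).
Tension yield (gross): A_g = 5.6875×0.625 = 3.5547 in². φR_n = 0.90 × 36 × 3.5547 = 115.2 kips.
Governing: min(129.4, 209.3, 115.2) = 115.2 kips → gross-section yield.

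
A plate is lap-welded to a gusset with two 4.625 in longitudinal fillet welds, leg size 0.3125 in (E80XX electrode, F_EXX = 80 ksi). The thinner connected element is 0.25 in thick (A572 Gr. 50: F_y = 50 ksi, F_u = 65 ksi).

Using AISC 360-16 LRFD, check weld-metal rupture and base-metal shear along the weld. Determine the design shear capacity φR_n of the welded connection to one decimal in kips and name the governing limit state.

Weld metal: throat = 0.707×0.3125 = 0.22094 in, L = 2×4.625 = 9.25 in. φR_n = 0.75 × 0.6 × 80 × 0.22094 × 9.25 = 73.6 kips.
Base metal shear (0.25 in plate): yield φR_n = 1.0×0.6×50×0.25×9.25 = 69.4 kips; rupture φR_n = 0.75×0.6×65×0.25×9.25 = 67.6 kips; take 67.6 kips (rupture).
Governing: min(73.6, 67.6) = 67.6 kips → base-metal shear.

67.6 kips (base-metal shear governs)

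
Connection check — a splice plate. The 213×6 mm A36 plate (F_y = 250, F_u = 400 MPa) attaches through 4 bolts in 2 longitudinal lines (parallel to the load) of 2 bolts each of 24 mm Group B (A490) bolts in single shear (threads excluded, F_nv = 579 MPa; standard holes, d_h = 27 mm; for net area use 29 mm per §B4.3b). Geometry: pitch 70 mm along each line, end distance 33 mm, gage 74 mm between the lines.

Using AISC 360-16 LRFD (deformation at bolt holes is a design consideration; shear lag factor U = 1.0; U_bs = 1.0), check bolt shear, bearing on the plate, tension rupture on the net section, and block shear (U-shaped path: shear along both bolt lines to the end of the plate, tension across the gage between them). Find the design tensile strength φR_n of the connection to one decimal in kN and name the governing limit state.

209.5 kN (block shear governs)

Bolt shear: A_b = π(24)²/4 = 452.39 mm². φR_n = 0.75 × 579 × 452.39 × 4 × 1 = 785.8 kN.
Bearing (6 mm plate, F_u = 400 MPa): end bolts L_c = 33 − 27/2 = 19.5, R_n = min(1.2×19.5×6×400, 2.4×24×6×400) = 56.16 kN/bolt; interior L_c = 70 − 27 = 43, R_n = 123.84 kN/bolt. φR_n = 0.75 × (2×56.16 + 2×123.84) = 270.0 kN.
Tension rupture (net): A_n = (213 − 2×29)×6 = 930 mm² (U = 1.0, A_e = A_n). φR_n = 0.75 × 400 × 930 = 279.0 kN.
Block shear: shear path 2×[33+1×70] = 2×103 mm, A_gv = 1236, A_nv = 2×(103 − 1.5×29)×6 = 714 mm²; tension across gage: (74 − 1×29)×6 = 270 mm². R_n = min(0.6×400×714, 0.6×250×1236) + 1.0×400×270 = min(171.36, 185.4) + 108 = 279.36 kN. φR_n = 0.75 × 279.36 = 209.5 kN.
Governing: min(785.8, 270.0, 279.0, 209.5) = 209.5 kN → block shear.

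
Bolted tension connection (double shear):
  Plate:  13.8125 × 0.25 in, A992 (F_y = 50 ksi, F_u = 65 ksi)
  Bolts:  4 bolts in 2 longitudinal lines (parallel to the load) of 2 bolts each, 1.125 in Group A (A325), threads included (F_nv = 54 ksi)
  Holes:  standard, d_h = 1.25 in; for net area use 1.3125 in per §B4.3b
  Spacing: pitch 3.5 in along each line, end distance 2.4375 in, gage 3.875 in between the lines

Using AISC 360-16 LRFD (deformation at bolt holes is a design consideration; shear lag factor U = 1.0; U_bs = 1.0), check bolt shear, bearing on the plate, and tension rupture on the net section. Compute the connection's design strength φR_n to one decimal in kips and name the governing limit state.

118.8 kips (bearing governs)

Bolt shear: A_b = π(1.125)²/4 = 0.99402 in². φR_n = 0.75 × 54 × 0.99402 × 4 × 2 = 322.1 kips.
Bearing (0.25 in plate, F_u = 65 ksi): end bolts L_c = 2.4375 − 1.25/2 = 1.8125, R_n = min(1.2×1.8125×0.25×65, 2.4×1.125×0.25×65) = 35.344 kips/bolt; interior L_c = 3.5 − 1.25 = 2.25, R_n = 43.875 kips/bolt. φR_n = 0.75 × (2×35.344 + 2×43.875) = 118.8 kips.
Tension rupture (net): A_n = (13.8125 − 2×1.3125)×0.25 = 2.7969 in² (U = 1.0, A_e = A_n). φR_n = 0.75 × 65 × 2.7969 = 136.3 kips.
Governing: min(322.1, 118.8, 136.3) = 118.8 kips → bearing.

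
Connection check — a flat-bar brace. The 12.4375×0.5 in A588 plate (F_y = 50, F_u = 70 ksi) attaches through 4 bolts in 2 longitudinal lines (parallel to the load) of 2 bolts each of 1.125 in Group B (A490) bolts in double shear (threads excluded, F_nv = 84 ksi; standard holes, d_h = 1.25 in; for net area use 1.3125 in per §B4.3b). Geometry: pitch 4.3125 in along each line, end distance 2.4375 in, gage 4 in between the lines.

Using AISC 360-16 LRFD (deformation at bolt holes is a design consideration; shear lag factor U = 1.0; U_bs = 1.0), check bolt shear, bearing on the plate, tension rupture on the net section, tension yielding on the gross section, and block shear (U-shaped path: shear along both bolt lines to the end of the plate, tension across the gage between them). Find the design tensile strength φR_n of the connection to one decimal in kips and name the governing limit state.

Bolt shear: A_b = π(1.125)²/4 = 0.99402 in². φR_n = 0.75 × 84 × 0.99402 × 4 × 2 = 501.0 kips.
Bearing (0.5 in plate, F_u = 70 ksi): end bolts L_c = 2.4375 − 1.25/2 = 1.8125, R_n = min(1.2×1.8125×0.5×70, 2.4×1.125×0.5×70) = 76.125 kips/bolt; interior L_c = 4.3125 − 1.25 = 3.0625, R_n = 94.5 kips/bolt. φR_n = 0.75 × (2×76.125 + 2×94.5) = 255.9 kips.
Tension rupture (net): A_n = (12.4375 − 2×1.3125)×0.5 = 4.9063 in² (U = 1.0, A_e = A_n). φR_n = 0.75 × 70 × 4.9063 = 257.6 kips.
Tension yield (gross): A_g = 12.4375×0.5 = 6.2188 in². φR_n = 0.90 × 50 × 6.2188 = 279.8 kips.
Block shear: shear path 2×[2.4375+1×4.3125] = 2×6.75 in, A_gv = 6.75, A_nv = 2×(6.75 − 1.5×1.3125)×0.5 = 4.7813 in²; tension across gage: (4 − 1×1.3125)×0.5 = 1.3438 in². R_n = min(0.6×70×4.7813, 0.6×50×6.75) + 1.0×70×1.3438 = min(200.81, 202.5) + 94.066 = 294.88 kips. φR_n = 0.75 × 294.88 = 221.2 kips.
Governing: min(501.0, 255.9, 257.6, 279.8, 221.2) = 221.2 kips → block shear.

221.2 kips (block shear governs)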